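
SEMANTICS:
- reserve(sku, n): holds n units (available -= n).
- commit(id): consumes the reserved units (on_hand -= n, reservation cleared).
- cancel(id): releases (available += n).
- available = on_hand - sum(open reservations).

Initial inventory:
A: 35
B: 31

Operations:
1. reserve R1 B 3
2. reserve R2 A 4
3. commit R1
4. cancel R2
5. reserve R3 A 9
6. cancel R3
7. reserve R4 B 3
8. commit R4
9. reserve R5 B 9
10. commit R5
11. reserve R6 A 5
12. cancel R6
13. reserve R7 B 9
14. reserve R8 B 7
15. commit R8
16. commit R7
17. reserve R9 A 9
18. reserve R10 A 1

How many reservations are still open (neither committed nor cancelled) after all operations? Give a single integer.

Answer: 2

Derivation:
Step 1: reserve R1 B 3 -> on_hand[A=35 B=31] avail[A=35 B=28] open={R1}
Step 2: reserve R2 A 4 -> on_hand[A=35 B=31] avail[A=31 B=28] open={R1,R2}
Step 3: commit R1 -> on_hand[A=35 B=28] avail[A=31 B=28] open={R2}
Step 4: cancel R2 -> on_hand[A=35 B=28] avail[A=35 B=28] open={}
Step 5: reserve R3 A 9 -> on_hand[A=35 B=28] avail[A=26 B=28] open={R3}
Step 6: cancel R3 -> on_hand[A=35 B=28] avail[A=35 B=28] open={}
Step 7: reserve R4 B 3 -> on_hand[A=35 B=28] avail[A=35 B=25] open={R4}
Step 8: commit R4 -> on_hand[A=35 B=25] avail[A=35 B=25] open={}
Step 9: reserve R5 B 9 -> on_hand[A=35 B=25] avail[A=35 B=16] open={R5}
Step 10: commit R5 -> on_hand[A=35 B=16] avail[A=35 B=16] open={}
Step 11: reserve R6 A 5 -> on_hand[A=35 B=16] avail[A=30 B=16] open={R6}
Step 12: cancel R6 -> on_hand[A=35 B=16] avail[A=35 B=16] open={}
Step 13: reserve R7 B 9 -> on_hand[A=35 B=16] avail[A=35 B=7] open={R7}
Step 14: reserve R8 B 7 -> on_hand[A=35 B=16] avail[A=35 B=0] open={R7,R8}
Step 15: commit R8 -> on_hand[A=35 B=9] avail[A=35 B=0] open={R7}
Step 16: commit R7 -> on_hand[A=35 B=0] avail[A=35 B=0] open={}
Step 17: reserve R9 A 9 -> on_hand[A=35 B=0] avail[A=26 B=0] open={R9}
Step 18: reserve R10 A 1 -> on_hand[A=35 B=0] avail[A=25 B=0] open={R10,R9}
Open reservations: ['R10', 'R9'] -> 2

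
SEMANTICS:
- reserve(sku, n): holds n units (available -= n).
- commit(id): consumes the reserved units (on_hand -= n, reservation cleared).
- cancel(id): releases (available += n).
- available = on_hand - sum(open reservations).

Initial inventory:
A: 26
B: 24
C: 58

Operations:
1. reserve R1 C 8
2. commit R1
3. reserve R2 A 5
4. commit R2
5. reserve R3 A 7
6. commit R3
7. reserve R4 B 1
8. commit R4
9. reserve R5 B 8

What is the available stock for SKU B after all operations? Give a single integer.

Answer: 15

Derivation:
Step 1: reserve R1 C 8 -> on_hand[A=26 B=24 C=58] avail[A=26 B=24 C=50] open={R1}
Step 2: commit R1 -> on_hand[A=26 B=24 C=50] avail[A=26 B=24 C=50] open={}
Step 3: reserve R2 A 5 -> on_hand[A=26 B=24 C=50] avail[A=21 B=24 C=50] open={R2}
Step 4: commit R2 -> on_hand[A=21 B=24 C=50] avail[A=21 B=24 C=50] open={}
Step 5: reserve R3 A 7 -> on_hand[A=21 B=24 C=50] avail[A=14 B=24 C=50] open={R3}
Step 6: commit R3 -> on_hand[A=14 B=24 C=50] avail[A=14 B=24 C=50] open={}
Step 7: reserve R4 B 1 -> on_hand[A=14 B=24 C=50] avail[A=14 B=23 C=50] open={R4}
Step 8: commit R4 -> on_hand[A=14 B=23 C=50] avail[A=14 B=23 C=50] open={}
Step 9: reserve R5 B 8 -> on_hand[A=14 B=23 C=50] avail[A=14 B=15 C=50] open={R5}
Final available[B] = 15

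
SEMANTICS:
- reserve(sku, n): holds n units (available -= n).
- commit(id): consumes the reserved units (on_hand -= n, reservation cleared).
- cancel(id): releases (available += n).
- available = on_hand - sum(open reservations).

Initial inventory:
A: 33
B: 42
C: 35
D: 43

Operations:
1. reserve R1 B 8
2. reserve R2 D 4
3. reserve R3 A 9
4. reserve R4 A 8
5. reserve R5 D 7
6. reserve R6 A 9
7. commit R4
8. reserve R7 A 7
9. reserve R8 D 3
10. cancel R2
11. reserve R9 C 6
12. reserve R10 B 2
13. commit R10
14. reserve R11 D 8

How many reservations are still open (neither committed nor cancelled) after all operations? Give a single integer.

Step 1: reserve R1 B 8 -> on_hand[A=33 B=42 C=35 D=43] avail[A=33 B=34 C=35 D=43] open={R1}
Step 2: reserve R2 D 4 -> on_hand[A=33 B=42 C=35 D=43] avail[A=33 B=34 C=35 D=39] open={R1,R2}
Step 3: reserve R3 A 9 -> on_hand[A=33 B=42 C=35 D=43] avail[A=24 B=34 C=35 D=39] open={R1,R2,R3}
Step 4: reserve R4 A 8 -> on_hand[A=33 B=42 C=35 D=43] avail[A=16 B=34 C=35 D=39] open={R1,R2,R3,R4}
Step 5: reserve R5 D 7 -> on_hand[A=33 B=42 C=35 D=43] avail[A=16 B=34 C=35 D=32] open={R1,R2,R3,R4,R5}
Step 6: reserve R6 A 9 -> on_hand[A=33 B=42 C=35 D=43] avail[A=7 B=34 C=35 D=32] open={R1,R2,R3,R4,R5,R6}
Step 7: commit R4 -> on_hand[A=25 B=42 C=35 D=43] avail[A=7 B=34 C=35 D=32] open={R1,R2,R3,R5,R6}
Step 8: reserve R7 A 7 -> on_hand[A=25 B=42 C=35 D=43] avail[A=0 B=34 C=35 D=32] open={R1,R2,R3,R5,R6,R7}
Step 9: reserve R8 D 3 -> on_hand[A=25 B=42 C=35 D=43] avail[A=0 B=34 C=35 D=29] open={R1,R2,R3,R5,R6,R7,R8}
Step 10: cancel R2 -> on_hand[A=25 B=42 C=35 D=43] avail[A=0 B=34 C=35 D=33] open={R1,R3,R5,R6,R7,R8}
Step 11: reserve R9 C 6 -> on_hand[A=25 B=42 C=35 D=43] avail[A=0 B=34 C=29 D=33] open={R1,R3,R5,R6,R7,R8,R9}
Step 12: reserve R10 B 2 -> on_hand[A=25 B=42 C=35 D=43] avail[A=0 B=32 C=29 D=33] open={R1,R10,R3,R5,R6,R7,R8,R9}
Step 13: commit R10 -> on_hand[A=25 B=40 C=35 D=43] avail[A=0 B=32 C=29 D=33] open={R1,R3,R5,R6,R7,R8,R9}
Step 14: reserve R11 D 8 -> on_hand[A=25 B=40 C=35 D=43] avail[A=0 B=32 C=29 D=25] open={R1,R11,R3,R5,R6,R7,R8,R9}
Open reservations: ['R1', 'R11', 'R3', 'R5', 'R6', 'R7', 'R8', 'R9'] -> 8

Answer: 8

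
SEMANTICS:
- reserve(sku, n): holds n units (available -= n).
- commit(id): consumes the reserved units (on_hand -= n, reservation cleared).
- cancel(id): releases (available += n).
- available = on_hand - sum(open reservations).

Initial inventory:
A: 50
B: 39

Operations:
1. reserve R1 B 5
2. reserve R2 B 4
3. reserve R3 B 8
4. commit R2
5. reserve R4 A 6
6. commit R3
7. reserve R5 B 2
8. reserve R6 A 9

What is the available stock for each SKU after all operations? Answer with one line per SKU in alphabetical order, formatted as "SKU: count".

Step 1: reserve R1 B 5 -> on_hand[A=50 B=39] avail[A=50 B=34] open={R1}
Step 2: reserve R2 B 4 -> on_hand[A=50 B=39] avail[A=50 B=30] open={R1,R2}
Step 3: reserve R3 B 8 -> on_hand[A=50 B=39] avail[A=50 B=22] open={R1,R2,R3}
Step 4: commit R2 -> on_hand[A=50 B=35] avail[A=50 B=22] open={R1,R3}
Step 5: reserve R4 A 6 -> on_hand[A=50 B=35] avail[A=44 B=22] open={R1,R3,R4}
Step 6: commit R3 -> on_hand[A=50 B=27] avail[A=44 B=22] open={R1,R4}
Step 7: reserve R5 B 2 -> on_hand[A=50 B=27] avail[A=44 B=20] open={R1,R4,R5}
Step 8: reserve R6 A 9 -> on_hand[A=50 B=27] avail[A=35 B=20] open={R1,R4,R5,R6}

Answer: A: 35
B: 20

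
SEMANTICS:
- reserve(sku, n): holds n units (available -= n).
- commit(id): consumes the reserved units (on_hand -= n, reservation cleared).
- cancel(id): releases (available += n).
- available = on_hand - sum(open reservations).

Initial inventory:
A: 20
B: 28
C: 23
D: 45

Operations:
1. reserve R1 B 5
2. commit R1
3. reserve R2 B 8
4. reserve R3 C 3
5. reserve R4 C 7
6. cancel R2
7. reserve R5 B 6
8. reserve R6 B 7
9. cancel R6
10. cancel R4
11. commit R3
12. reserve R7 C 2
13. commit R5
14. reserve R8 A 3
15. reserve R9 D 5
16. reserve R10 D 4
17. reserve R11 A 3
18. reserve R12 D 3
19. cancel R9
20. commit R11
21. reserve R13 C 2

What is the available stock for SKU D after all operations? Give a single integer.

Step 1: reserve R1 B 5 -> on_hand[A=20 B=28 C=23 D=45] avail[A=20 B=23 C=23 D=45] open={R1}
Step 2: commit R1 -> on_hand[A=20 B=23 C=23 D=45] avail[A=20 B=23 C=23 D=45] open={}
Step 3: reserve R2 B 8 -> on_hand[A=20 B=23 C=23 D=45] avail[A=20 B=15 C=23 D=45] open={R2}
Step 4: reserve R3 C 3 -> on_hand[A=20 B=23 C=23 D=45] avail[A=20 B=15 C=20 D=45] open={R2,R3}
Step 5: reserve R4 C 7 -> on_hand[A=20 B=23 C=23 D=45] avail[A=20 B=15 C=13 D=45] open={R2,R3,R4}
Step 6: cancel R2 -> on_hand[A=20 B=23 C=23 D=45] avail[A=20 B=23 C=13 D=45] open={R3,R4}
Step 7: reserve R5 B 6 -> on_hand[A=20 B=23 C=23 D=45] avail[A=20 B=17 C=13 D=45] open={R3,R4,R5}
Step 8: reserve R6 B 7 -> on_hand[A=20 B=23 C=23 D=45] avail[A=20 B=10 C=13 D=45] open={R3,R4,R5,R6}
Step 9: cancel R6 -> on_hand[A=20 B=23 C=23 D=45] avail[A=20 B=17 C=13 D=45] open={R3,R4,R5}
Step 10: cancel R4 -> on_hand[A=20 B=23 C=23 D=45] avail[A=20 B=17 C=20 D=45] open={R3,R5}
Step 11: commit R3 -> on_hand[A=20 B=23 C=20 D=45] avail[A=20 B=17 C=20 D=45] open={R5}
Step 12: reserve R7 C 2 -> on_hand[A=20 B=23 C=20 D=45] avail[A=20 B=17 C=18 D=45] open={R5,R7}
Step 13: commit R5 -> on_hand[A=20 B=17 C=20 D=45] avail[A=20 B=17 C=18 D=45] open={R7}
Step 14: reserve R8 A 3 -> on_hand[A=20 B=17 C=20 D=45] avail[A=17 B=17 C=18 D=45] open={R7,R8}
Step 15: reserve R9 D 5 -> on_hand[A=20 B=17 C=20 D=45] avail[A=17 B=17 C=18 D=40] open={R7,R8,R9}
Step 16: reserve R10 D 4 -> on_hand[A=20 B=17 C=20 D=45] avail[A=17 B=17 C=18 D=36] open={R10,R7,R8,R9}
Step 17: reserve R11 A 3 -> on_hand[A=20 B=17 C=20 D=45] avail[A=14 B=17 C=18 D=36] open={R10,R11,R7,R8,R9}
Step 18: reserve R12 D 3 -> on_hand[A=20 B=17 C=20 D=45] avail[A=14 B=17 C=18 D=33] open={R10,R11,R12,R7,R8,R9}
Step 19: cancel R9 -> on_hand[A=20 B=17 C=20 D=45] avail[A=14 B=17 C=18 D=38] open={R10,R11,R12,R7,R8}
Step 20: commit R11 -> on_hand[A=17 B=17 C=20 D=45] avail[A=14 B=17 C=18 D=38] open={R10,R12,R7,R8}
Step 21: reserve R13 C 2 -> on_hand[A=17 B=17 C=20 D=45] avail[A=14 B=17 C=16 D=38] open={R10,R12,R13,R7,R8}
Final available[D] = 38

Answer: 38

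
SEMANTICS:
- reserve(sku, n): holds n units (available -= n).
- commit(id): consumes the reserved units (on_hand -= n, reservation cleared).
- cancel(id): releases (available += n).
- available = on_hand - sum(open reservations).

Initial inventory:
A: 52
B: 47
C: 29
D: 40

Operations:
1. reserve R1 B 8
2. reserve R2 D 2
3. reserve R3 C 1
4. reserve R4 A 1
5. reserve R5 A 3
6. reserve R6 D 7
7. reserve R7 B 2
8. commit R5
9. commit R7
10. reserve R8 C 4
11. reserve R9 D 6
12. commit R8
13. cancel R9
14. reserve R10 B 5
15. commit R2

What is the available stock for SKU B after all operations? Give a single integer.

Answer: 32

Derivation:
Step 1: reserve R1 B 8 -> on_hand[A=52 B=47 C=29 D=40] avail[A=52 B=39 C=29 D=40] open={R1}
Step 2: reserve R2 D 2 -> on_hand[A=52 B=47 C=29 D=40] avail[A=52 B=39 C=29 D=38] open={R1,R2}
Step 3: reserve R3 C 1 -> on_hand[A=52 B=47 C=29 D=40] avail[A=52 B=39 C=28 D=38] open={R1,R2,R3}
Step 4: reserve R4 A 1 -> on_hand[A=52 B=47 C=29 D=40] avail[A=51 B=39 C=28 D=38] open={R1,R2,R3,R4}
Step 5: reserve R5 A 3 -> on_hand[A=52 B=47 C=29 D=40] avail[A=48 B=39 C=28 D=38] open={R1,R2,R3,R4,R5}
Step 6: reserve R6 D 7 -> on_hand[A=52 B=47 C=29 D=40] avail[A=48 B=39 C=28 D=31] open={R1,R2,R3,R4,R5,R6}
Step 7: reserve R7 B 2 -> on_hand[A=52 B=47 C=29 D=40] avail[A=48 B=37 C=28 D=31] open={R1,R2,R3,R4,R5,R6,R7}
Step 8: commit R5 -> on_hand[A=49 B=47 C=29 D=40] avail[A=48 B=37 C=28 D=31] open={R1,R2,R3,R4,R6,R7}
Step 9: commit R7 -> on_hand[A=49 B=45 C=29 D=40] avail[A=48 B=37 C=28 D=31] open={R1,R2,R3,R4,R6}
Step 10: reserve R8 C 4 -> on_hand[A=49 B=45 C=29 D=40] avail[A=48 B=37 C=24 D=31] open={R1,R2,R3,R4,R6,R8}
Step 11: reserve R9 D 6 -> on_hand[A=49 B=45 C=29 D=40] avail[A=48 B=37 C=24 D=25] open={R1,R2,R3,R4,R6,R8,R9}
Step 12: commit R8 -> on_hand[A=49 B=45 C=25 D=40] avail[A=48 B=37 C=24 D=25] open={R1,R2,R3,R4,R6,R9}
Step 13: cancel R9 -> on_hand[A=49 B=45 C=25 D=40] avail[A=48 B=37 C=24 D=31] open={R1,R2,R3,R4,R6}
Step 14: reserve R10 B 5 -> on_hand[A=49 B=45 C=25 D=40] avail[A=48 B=32 C=24 D=31] open={R1,R10,R2,R3,R4,R6}
Step 15: commit R2 -> on_hand[A=49 B=45 C=25 D=38] avail[A=48 B=32 C=24 D=31] open={R1,R10,R3,R4,R6}
Final available[B] = 32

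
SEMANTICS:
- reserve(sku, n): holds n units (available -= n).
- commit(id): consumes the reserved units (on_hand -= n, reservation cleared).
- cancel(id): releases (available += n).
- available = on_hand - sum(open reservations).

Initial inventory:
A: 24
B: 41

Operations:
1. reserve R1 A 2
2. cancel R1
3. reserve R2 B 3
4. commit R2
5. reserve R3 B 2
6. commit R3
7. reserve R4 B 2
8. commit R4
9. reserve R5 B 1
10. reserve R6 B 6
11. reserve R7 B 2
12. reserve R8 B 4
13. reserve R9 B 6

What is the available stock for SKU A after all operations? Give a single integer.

Answer: 24

Derivation:
Step 1: reserve R1 A 2 -> on_hand[A=24 B=41] avail[A=22 B=41] open={R1}
Step 2: cancel R1 -> on_hand[A=24 B=41] avail[A=24 B=41] open={}
Step 3: reserve R2 B 3 -> on_hand[A=24 B=41] avail[A=24 B=38] open={R2}
Step 4: commit R2 -> on_hand[A=24 B=38] avail[A=24 B=38] open={}
Step 5: reserve R3 B 2 -> on_hand[A=24 B=38] avail[A=24 B=36] open={R3}
Step 6: commit R3 -> on_hand[A=24 B=36] avail[A=24 B=36] open={}
Step 7: reserve R4 B 2 -> on_hand[A=24 B=36] avail[A=24 B=34] open={R4}
Step 8: commit R4 -> on_hand[A=24 B=34] avail[A=24 B=34] open={}
Step 9: reserve R5 B 1 -> on_hand[A=24 B=34] avail[A=24 B=33] open={R5}
Step 10: reserve R6 B 6 -> on_hand[A=24 B=34] avail[A=24 B=27] open={R5,R6}
Step 11: reserve R7 B 2 -> on_hand[A=24 B=34] avail[A=24 B=25] open={R5,R6,R7}
Step 12: reserve R8 B 4 -> on_hand[A=24 B=34] avail[A=24 B=21] open={R5,R6,R7,R8}
Step 13: reserve R9 B 6 -> on_hand[A=24 B=34] avail[A=24 B=15] open={R5,R6,R7,R8,R9}
Final available[A] = 24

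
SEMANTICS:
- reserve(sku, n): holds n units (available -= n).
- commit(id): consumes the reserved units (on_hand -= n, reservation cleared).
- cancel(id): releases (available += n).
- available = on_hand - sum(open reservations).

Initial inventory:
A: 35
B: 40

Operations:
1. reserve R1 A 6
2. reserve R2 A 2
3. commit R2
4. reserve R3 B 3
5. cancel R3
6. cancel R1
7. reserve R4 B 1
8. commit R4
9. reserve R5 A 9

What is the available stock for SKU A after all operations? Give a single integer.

Step 1: reserve R1 A 6 -> on_hand[A=35 B=40] avail[A=29 B=40] open={R1}
Step 2: reserve R2 A 2 -> on_hand[A=35 B=40] avail[A=27 B=40] open={R1,R2}
Step 3: commit R2 -> on_hand[A=33 B=40] avail[A=27 B=40] open={R1}
Step 4: reserve R3 B 3 -> on_hand[A=33 B=40] avail[A=27 B=37] open={R1,R3}
Step 5: cancel R3 -> on_hand[A=33 B=40] avail[A=27 B=40] open={R1}
Step 6: cancel R1 -> on_hand[A=33 B=40] avail[A=33 B=40] open={}
Step 7: reserve R4 B 1 -> on_hand[A=33 B=40] avail[A=33 B=39] open={R4}
Step 8: commit R4 -> on_hand[A=33 B=39] avail[A=33 B=39] open={}
Step 9: reserve R5 A 9 -> on_hand[A=33 B=39] avail[A=24 B=39] open={R5}
Final available[A] = 24

Answer: 24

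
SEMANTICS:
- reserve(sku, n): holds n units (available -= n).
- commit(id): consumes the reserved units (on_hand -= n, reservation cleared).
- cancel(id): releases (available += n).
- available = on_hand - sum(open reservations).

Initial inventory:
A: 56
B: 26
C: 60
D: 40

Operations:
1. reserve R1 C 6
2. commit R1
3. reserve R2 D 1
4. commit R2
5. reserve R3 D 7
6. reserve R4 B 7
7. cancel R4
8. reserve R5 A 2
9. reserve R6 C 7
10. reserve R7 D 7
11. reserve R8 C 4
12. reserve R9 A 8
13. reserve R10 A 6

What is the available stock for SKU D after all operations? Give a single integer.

Step 1: reserve R1 C 6 -> on_hand[A=56 B=26 C=60 D=40] avail[A=56 B=26 C=54 D=40] open={R1}
Step 2: commit R1 -> on_hand[A=56 B=26 C=54 D=40] avail[A=56 B=26 C=54 D=40] open={}
Step 3: reserve R2 D 1 -> on_hand[A=56 B=26 C=54 D=40] avail[A=56 B=26 C=54 D=39] open={R2}
Step 4: commit R2 -> on_hand[A=56 B=26 C=54 D=39] avail[A=56 B=26 C=54 D=39] open={}
Step 5: reserve R3 D 7 -> on_hand[A=56 B=26 C=54 D=39] avail[A=56 B=26 C=54 D=32] open={R3}
Step 6: reserve R4 B 7 -> on_hand[A=56 B=26 C=54 D=39] avail[A=56 B=19 C=54 D=32] open={R3,R4}
Step 7: cancel R4 -> on_hand[A=56 B=26 C=54 D=39] avail[A=56 B=26 C=54 D=32] open={R3}
Step 8: reserve R5 A 2 -> on_hand[A=56 B=26 C=54 D=39] avail[A=54 B=26 C=54 D=32] open={R3,R5}
Step 9: reserve R6 C 7 -> on_hand[A=56 B=26 C=54 D=39] avail[A=54 B=26 C=47 D=32] open={R3,R5,R6}
Step 10: reserve R7 D 7 -> on_hand[A=56 B=26 C=54 D=39] avail[A=54 B=26 C=47 D=25] open={R3,R5,R6,R7}
Step 11: reserve R8 C 4 -> on_hand[A=56 B=26 C=54 D=39] avail[A=54 B=26 C=43 D=25] open={R3,R5,R6,R7,R8}
Step 12: reserve R9 A 8 -> on_hand[A=56 B=26 C=54 D=39] avail[A=46 B=26 C=43 D=25] open={R3,R5,R6,R7,R8,R9}
Step 13: reserve R10 A 6 -> on_hand[A=56 B=26 C=54 D=39] avail[A=40 B=26 C=43 D=25] open={R10,R3,R5,R6,R7,R8,R9}
Final available[D] = 25

Answer: 25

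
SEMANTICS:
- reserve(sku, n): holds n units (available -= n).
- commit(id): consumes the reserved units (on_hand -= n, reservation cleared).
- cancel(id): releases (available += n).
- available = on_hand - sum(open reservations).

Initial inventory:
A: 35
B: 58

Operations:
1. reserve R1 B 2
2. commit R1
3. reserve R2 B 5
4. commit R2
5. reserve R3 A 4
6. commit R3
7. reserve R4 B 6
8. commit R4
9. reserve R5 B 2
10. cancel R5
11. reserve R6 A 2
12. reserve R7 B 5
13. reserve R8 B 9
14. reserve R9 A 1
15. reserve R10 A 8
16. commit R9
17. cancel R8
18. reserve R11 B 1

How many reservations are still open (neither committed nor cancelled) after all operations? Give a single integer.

Step 1: reserve R1 B 2 -> on_hand[A=35 B=58] avail[A=35 B=56] open={R1}
Step 2: commit R1 -> on_hand[A=35 B=56] avail[A=35 B=56] open={}
Step 3: reserve R2 B 5 -> on_hand[A=35 B=56] avail[A=35 B=51] open={R2}
Step 4: commit R2 -> on_hand[A=35 B=51] avail[A=35 B=51] open={}
Step 5: reserve R3 A 4 -> on_hand[A=35 B=51] avail[A=31 B=51] open={R3}
Step 6: commit R3 -> on_hand[A=31 B=51] avail[A=31 B=51] open={}
Step 7: reserve R4 B 6 -> on_hand[A=31 B=51] avail[A=31 B=45] open={R4}
Step 8: commit R4 -> on_hand[A=31 B=45] avail[A=31 B=45] open={}
Step 9: reserve R5 B 2 -> on_hand[A=31 B=45] avail[A=31 B=43] open={R5}
Step 10: cancel R5 -> on_hand[A=31 B=45] avail[A=31 B=45] open={}
Step 11: reserve R6 A 2 -> on_hand[A=31 B=45] avail[A=29 B=45] open={R6}
Step 12: reserve R7 B 5 -> on_hand[A=31 B=45] avail[A=29 B=40] open={R6,R7}
Step 13: reserve R8 B 9 -> on_hand[A=31 B=45] avail[A=29 B=31] open={R6,R7,R8}
Step 14: reserve R9 A 1 -> on_hand[A=31 B=45] avail[A=28 B=31] open={R6,R7,R8,R9}
Step 15: reserve R10 A 8 -> on_hand[A=31 B=45] avail[A=20 B=31] open={R10,R6,R7,R8,R9}
Step 16: commit R9 -> on_hand[A=30 B=45] avail[A=20 B=31] open={R10,R6,R7,R8}
Step 17: cancel R8 -> on_hand[A=30 B=45] avail[A=20 B=40] open={R10,R6,R7}
Step 18: reserve R11 B 1 -> on_hand[A=30 B=45] avail[A=20 B=39] open={R10,R11,R6,R7}
Open reservations: ['R10', 'R11', 'R6', 'R7'] -> 4

Answer: 4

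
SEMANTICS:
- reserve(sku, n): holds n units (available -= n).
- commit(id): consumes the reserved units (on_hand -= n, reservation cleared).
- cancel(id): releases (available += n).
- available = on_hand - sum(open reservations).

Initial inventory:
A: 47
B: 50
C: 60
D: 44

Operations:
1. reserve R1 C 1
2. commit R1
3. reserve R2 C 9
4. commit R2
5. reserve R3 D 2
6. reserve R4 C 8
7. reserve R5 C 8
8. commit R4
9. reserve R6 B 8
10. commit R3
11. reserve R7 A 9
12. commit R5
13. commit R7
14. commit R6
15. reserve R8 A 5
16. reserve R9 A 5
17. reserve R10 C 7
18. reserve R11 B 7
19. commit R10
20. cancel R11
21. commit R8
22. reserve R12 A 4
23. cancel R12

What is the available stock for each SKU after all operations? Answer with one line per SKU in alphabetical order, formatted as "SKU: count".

Answer: A: 28
B: 42
C: 27
D: 42

Derivation:
Step 1: reserve R1 C 1 -> on_hand[A=47 B=50 C=60 D=44] avail[A=47 B=50 C=59 D=44] open={R1}
Step 2: commit R1 -> on_hand[A=47 B=50 C=59 D=44] avail[A=47 B=50 C=59 D=44] open={}
Step 3: reserve R2 C 9 -> on_hand[A=47 B=50 C=59 D=44] avail[A=47 B=50 C=50 D=44] open={R2}
Step 4: commit R2 -> on_hand[A=47 B=50 C=50 D=44] avail[A=47 B=50 C=50 D=44] open={}
Step 5: reserve R3 D 2 -> on_hand[A=47 B=50 C=50 D=44] avail[A=47 B=50 C=50 D=42] open={R3}
Step 6: reserve R4 C 8 -> on_hand[A=47 B=50 C=50 D=44] avail[A=47 B=50 C=42 D=42] open={R3,R4}
Step 7: reserve R5 C 8 -> on_hand[A=47 B=50 C=50 D=44] avail[A=47 B=50 C=34 D=42] open={R3,R4,R5}
Step 8: commit R4 -> on_hand[A=47 B=50 C=42 D=44] avail[A=47 B=50 C=34 D=42] open={R3,R5}
Step 9: reserve R6 B 8 -> on_hand[A=47 B=50 C=42 D=44] avail[A=47 B=42 C=34 D=42] open={R3,R5,R6}
Step 10: commit R3 -> on_hand[A=47 B=50 C=42 D=42] avail[A=47 B=42 C=34 D=42] open={R5,R6}
Step 11: reserve R7 A 9 -> on_hand[A=47 B=50 C=42 D=42] avail[A=38 B=42 C=34 D=42] open={R5,R6,R7}
Step 12: commit R5 -> on_hand[A=47 B=50 C=34 D=42] avail[A=38 B=42 C=34 D=42] open={R6,R7}
Step 13: commit R7 -> on_hand[A=38 B=50 C=34 D=42] avail[A=38 B=42 C=34 D=42] open={R6}
Step 14: commit R6 -> on_hand[A=38 B=42 C=34 D=42] avail[A=38 B=42 C=34 D=42] open={}
Step 15: reserve R8 A 5 -> on_hand[A=38 B=42 C=34 D=42] avail[A=33 B=42 C=34 D=42] open={R8}
Step 16: reserve R9 A 5 -> on_hand[A=38 B=42 C=34 D=42] avail[A=28 B=42 C=34 D=42] open={R8,R9}
Step 17: reserve R10 C 7 -> on_hand[A=38 B=42 C=34 D=42] avail[A=28 B=42 C=27 D=42] open={R10,R8,R9}
Step 18: reserve R11 B 7 -> on_hand[A=38 B=42 C=34 D=42] avail[A=28 B=35 C=27 D=42] open={R10,R11,R8,R9}
Step 19: commit R10 -> on_hand[A=38 B=42 C=27 D=42] avail[A=28 B=35 C=27 D=42] open={R11,R8,R9}
Step 20: cancel R11 -> on_hand[A=38 B=42 C=27 D=42] avail[A=28 B=42 C=27 D=42] open={R8,R9}
Step 21: commit R8 -> on_hand[A=33 B=42 C=27 D=42] avail[A=28 B=42 C=27 D=42] open={R9}
Step 22: reserve R12 A 4 -> on_hand[A=33 B=42 C=27 D=42] avail[A=24 B=42 C=27 D=42] open={R12,R9}
Step 23: cancel R12 -> on_hand[A=33 B=42 C=27 D=42] avail[A=28 B=42 C=27 D=42] open={R9}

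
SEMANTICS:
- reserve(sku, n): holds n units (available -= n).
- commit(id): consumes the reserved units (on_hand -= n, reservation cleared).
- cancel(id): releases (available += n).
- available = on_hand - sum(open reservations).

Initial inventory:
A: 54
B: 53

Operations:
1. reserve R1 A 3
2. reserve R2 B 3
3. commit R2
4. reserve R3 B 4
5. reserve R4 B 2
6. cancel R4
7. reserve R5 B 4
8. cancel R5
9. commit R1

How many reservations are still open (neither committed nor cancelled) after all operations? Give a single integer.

Step 1: reserve R1 A 3 -> on_hand[A=54 B=53] avail[A=51 B=53] open={R1}
Step 2: reserve R2 B 3 -> on_hand[A=54 B=53] avail[A=51 B=50] open={R1,R2}
Step 3: commit R2 -> on_hand[A=54 B=50] avail[A=51 B=50] open={R1}
Step 4: reserve R3 B 4 -> on_hand[A=54 B=50] avail[A=51 B=46] open={R1,R3}
Step 5: reserve R4 B 2 -> on_hand[A=54 B=50] avail[A=51 B=44] open={R1,R3,R4}
Step 6: cancel R4 -> on_hand[A=54 B=50] avail[A=51 B=46] open={R1,R3}
Step 7: reserve R5 B 4 -> on_hand[A=54 B=50] avail[A=51 B=42] open={R1,R3,R5}
Step 8: cancel R5 -> on_hand[A=54 B=50] avail[A=51 B=46] open={R1,R3}
Step 9: commit R1 -> on_hand[A=51 B=50] avail[A=51 B=46] open={R3}
Open reservations: ['R3'] -> 1

Answer: 1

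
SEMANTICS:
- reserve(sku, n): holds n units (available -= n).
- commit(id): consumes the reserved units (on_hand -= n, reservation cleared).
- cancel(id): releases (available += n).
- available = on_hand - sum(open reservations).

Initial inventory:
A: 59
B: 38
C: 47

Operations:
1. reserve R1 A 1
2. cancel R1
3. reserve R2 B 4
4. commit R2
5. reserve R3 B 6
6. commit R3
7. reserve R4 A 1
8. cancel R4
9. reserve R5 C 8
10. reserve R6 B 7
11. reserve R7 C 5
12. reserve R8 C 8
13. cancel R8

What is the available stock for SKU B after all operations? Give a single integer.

Step 1: reserve R1 A 1 -> on_hand[A=59 B=38 C=47] avail[A=58 B=38 C=47] open={R1}
Step 2: cancel R1 -> on_hand[A=59 B=38 C=47] avail[A=59 B=38 C=47] open={}
Step 3: reserve R2 B 4 -> on_hand[A=59 B=38 C=47] avail[A=59 B=34 C=47] open={R2}
Step 4: commit R2 -> on_hand[A=59 B=34 C=47] avail[A=59 B=34 C=47] open={}
Step 5: reserve R3 B 6 -> on_hand[A=59 B=34 C=47] avail[A=59 B=28 C=47] open={R3}
Step 6: commit R3 -> on_hand[A=59 B=28 C=47] avail[A=59 B=28 C=47] open={}
Step 7: reserve R4 A 1 -> on_hand[A=59 B=28 C=47] avail[A=58 B=28 C=47] open={R4}
Step 8: cancel R4 -> on_hand[A=59 B=28 C=47] avail[A=59 B=28 C=47] open={}
Step 9: reserve R5 C 8 -> on_hand[A=59 B=28 C=47] avail[A=59 B=28 C=39] open={R5}
Step 10: reserve R6 B 7 -> on_hand[A=59 B=28 C=47] avail[A=59 B=21 C=39] open={R5,R6}
Step 11: reserve R7 C 5 -> on_hand[A=59 B=28 C=47] avail[A=59 B=21 C=34] open={R5,R6,R7}
Step 12: reserve R8 C 8 -> on_hand[A=59 B=28 C=47] avail[A=59 B=21 C=26] open={R5,R6,R7,R8}
Step 13: cancel R8 -> on_hand[A=59 B=28 C=47] avail[A=59 B=21 C=34] open={R5,R6,R7}
Final available[B] = 21

Answer: 21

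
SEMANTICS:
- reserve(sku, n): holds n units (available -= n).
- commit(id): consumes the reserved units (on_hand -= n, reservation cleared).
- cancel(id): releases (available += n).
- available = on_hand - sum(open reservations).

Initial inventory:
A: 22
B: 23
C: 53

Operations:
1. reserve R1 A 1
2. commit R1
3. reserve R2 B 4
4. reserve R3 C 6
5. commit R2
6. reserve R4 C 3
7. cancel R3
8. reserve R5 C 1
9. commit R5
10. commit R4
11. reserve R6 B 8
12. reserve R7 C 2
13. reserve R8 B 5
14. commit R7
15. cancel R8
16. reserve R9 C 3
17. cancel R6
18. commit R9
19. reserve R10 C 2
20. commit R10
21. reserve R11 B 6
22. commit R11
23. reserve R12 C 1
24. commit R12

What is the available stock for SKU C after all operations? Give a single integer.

Answer: 41

Derivation:
Step 1: reserve R1 A 1 -> on_hand[A=22 B=23 C=53] avail[A=21 B=23 C=53] open={R1}
Step 2: commit R1 -> on_hand[A=21 B=23 C=53] avail[A=21 B=23 C=53] open={}
Step 3: reserve R2 B 4 -> on_hand[A=21 B=23 C=53] avail[A=21 B=19 C=53] open={R2}
Step 4: reserve R3 C 6 -> on_hand[A=21 B=23 C=53] avail[A=21 B=19 C=47] open={R2,R3}
Step 5: commit R2 -> on_hand[A=21 B=19 C=53] avail[A=21 B=19 C=47] open={R3}
Step 6: reserve R4 C 3 -> on_hand[A=21 B=19 C=53] avail[A=21 B=19 C=44] open={R3,R4}
Step 7: cancel R3 -> on_hand[A=21 B=19 C=53] avail[A=21 B=19 C=50] open={R4}
Step 8: reserve R5 C 1 -> on_hand[A=21 B=19 C=53] avail[A=21 B=19 C=49] open={R4,R5}
Step 9: commit R5 -> on_hand[A=21 B=19 C=52] avail[A=21 B=19 C=49] open={R4}
Step 10: commit R4 -> on_hand[A=21 B=19 C=49] avail[A=21 B=19 C=49] open={}
Step 11: reserve R6 B 8 -> on_hand[A=21 B=19 C=49] avail[A=21 B=11 C=49] open={R6}
Step 12: reserve R7 C 2 -> on_hand[A=21 B=19 C=49] avail[A=21 B=11 C=47] open={R6,R7}
Step 13: reserve R8 B 5 -> on_hand[A=21 B=19 C=49] avail[A=21 B=6 C=47] open={R6,R7,R8}
Step 14: commit R7 -> on_hand[A=21 B=19 C=47] avail[A=21 B=6 C=47] open={R6,R8}
Step 15: cancel R8 -> on_hand[A=21 B=19 C=47] avail[A=21 B=11 C=47] open={R6}
Step 16: reserve R9 C 3 -> on_hand[A=21 B=19 C=47] avail[A=21 B=11 C=44] open={R6,R9}
Step 17: cancel R6 -> on_hand[A=21 B=19 C=47] avail[A=21 B=19 C=44] open={R9}
Step 18: commit R9 -> on_hand[A=21 B=19 C=44] avail[A=21 B=19 C=44] open={}
Step 19: reserve R10 C 2 -> on_hand[A=21 B=19 C=44] avail[A=21 B=19 C=42] open={R10}
Step 20: commit R10 -> on_hand[A=21 B=19 C=42] avail[A=21 B=19 C=42] open={}
Step 21: reserve R11 B 6 -> on_hand[A=21 B=19 C=42] avail[A=21 B=13 C=42] open={R11}
Step 22: commit R11 -> on_hand[A=21 B=13 C=42] avail[A=21 B=13 C=42] open={}
Step 23: reserve R12 C 1 -> on_hand[A=21 B=13 C=42] avail[A=21 B=13 C=41] open={R12}
Step 24: commit R12 -> on_hand[A=21 B=13 C=41] avail[A=21 B=13 C=41] open={}
Final available[C] = 41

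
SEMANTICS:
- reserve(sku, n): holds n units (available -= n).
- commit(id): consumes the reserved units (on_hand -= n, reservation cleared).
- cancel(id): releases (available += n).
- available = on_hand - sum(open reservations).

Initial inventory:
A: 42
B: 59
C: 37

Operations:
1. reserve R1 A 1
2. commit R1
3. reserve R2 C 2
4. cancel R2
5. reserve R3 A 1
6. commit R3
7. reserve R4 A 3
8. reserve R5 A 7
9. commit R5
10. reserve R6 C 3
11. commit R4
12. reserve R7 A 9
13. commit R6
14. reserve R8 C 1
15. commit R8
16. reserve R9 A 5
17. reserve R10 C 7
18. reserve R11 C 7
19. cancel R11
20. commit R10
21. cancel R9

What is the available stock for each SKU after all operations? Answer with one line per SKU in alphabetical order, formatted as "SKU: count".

Step 1: reserve R1 A 1 -> on_hand[A=42 B=59 C=37] avail[A=41 B=59 C=37] open={R1}
Step 2: commit R1 -> on_hand[A=41 B=59 C=37] avail[A=41 B=59 C=37] open={}
Step 3: reserve R2 C 2 -> on_hand[A=41 B=59 C=37] avail[A=41 B=59 C=35] open={R2}
Step 4: cancel R2 -> on_hand[A=41 B=59 C=37] avail[A=41 B=59 C=37] open={}
Step 5: reserve R3 A 1 -> on_hand[A=41 B=59 C=37] avail[A=40 B=59 C=37] open={R3}
Step 6: commit R3 -> on_hand[A=40 B=59 C=37] avail[A=40 B=59 C=37] open={}
Step 7: reserve R4 A 3 -> on_hand[A=40 B=59 C=37] avail[A=37 B=59 C=37] open={R4}
Step 8: reserve R5 A 7 -> on_hand[A=40 B=59 C=37] avail[A=30 B=59 C=37] open={R4,R5}
Step 9: commit R5 -> on_hand[A=33 B=59 C=37] avail[A=30 B=59 C=37] open={R4}
Step 10: reserve R6 C 3 -> on_hand[A=33 B=59 C=37] avail[A=30 B=59 C=34] open={R4,R6}
Step 11: commit R4 -> on_hand[A=30 B=59 C=37] avail[A=30 B=59 C=34] open={R6}
Step 12: reserve R7 A 9 -> on_hand[A=30 B=59 C=37] avail[A=21 B=59 C=34] open={R6,R7}
Step 13: commit R6 -> on_hand[A=30 B=59 C=34] avail[A=21 B=59 C=34] open={R7}
Step 14: reserve R8 C 1 -> on_hand[A=30 B=59 C=34] avail[A=21 B=59 C=33] open={R7,R8}
Step 15: commit R8 -> on_hand[A=30 B=59 C=33] avail[A=21 B=59 C=33] open={R7}
Step 16: reserve R9 A 5 -> on_hand[A=30 B=59 C=33] avail[A=16 B=59 C=33] open={R7,R9}
Step 17: reserve R10 C 7 -> on_hand[A=30 B=59 C=33] avail[A=16 B=59 C=26] open={R10,R7,R9}
Step 18: reserve R11 C 7 -> on_hand[A=30 B=59 C=33] avail[A=16 B=59 C=19] open={R10,R11,R7,R9}
Step 19: cancel R11 -> on_hand[A=30 B=59 C=33] avail[A=16 B=59 C=26] open={R10,R7,R9}
Step 20: commit R10 -> on_hand[A=30 B=59 C=26] avail[A=16 B=59 C=26] open={R7,R9}
Step 21: cancel R9 -> on_hand[A=30 B=59 C=26] avail[A=21 B=59 C=26] open={R7}

Answer: A: 21
B: 59
C: 26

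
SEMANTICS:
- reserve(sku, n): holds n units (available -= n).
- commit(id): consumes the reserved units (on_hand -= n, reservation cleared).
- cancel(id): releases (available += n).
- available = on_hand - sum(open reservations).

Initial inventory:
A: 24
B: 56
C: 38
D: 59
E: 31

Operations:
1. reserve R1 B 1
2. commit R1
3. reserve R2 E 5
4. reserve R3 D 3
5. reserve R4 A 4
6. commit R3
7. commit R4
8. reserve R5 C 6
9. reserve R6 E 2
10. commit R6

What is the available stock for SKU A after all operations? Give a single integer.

Step 1: reserve R1 B 1 -> on_hand[A=24 B=56 C=38 D=59 E=31] avail[A=24 B=55 C=38 D=59 E=31] open={R1}
Step 2: commit R1 -> on_hand[A=24 B=55 C=38 D=59 E=31] avail[A=24 B=55 C=38 D=59 E=31] open={}
Step 3: reserve R2 E 5 -> on_hand[A=24 B=55 C=38 D=59 E=31] avail[A=24 B=55 C=38 D=59 E=26] open={R2}
Step 4: reserve R3 D 3 -> on_hand[A=24 B=55 C=38 D=59 E=31] avail[A=24 B=55 C=38 D=56 E=26] open={R2,R3}
Step 5: reserve R4 A 4 -> on_hand[A=24 B=55 C=38 D=59 E=31] avail[A=20 B=55 C=38 D=56 E=26] open={R2,R3,R4}
Step 6: commit R3 -> on_hand[A=24 B=55 C=38 D=56 E=31] avail[A=20 B=55 C=38 D=56 E=26] open={R2,R4}
Step 7: commit R4 -> on_hand[A=20 B=55 C=38 D=56 E=31] avail[A=20 B=55 C=38 D=56 E=26] open={R2}
Step 8: reserve R5 C 6 -> on_hand[A=20 B=55 C=38 D=56 E=31] avail[A=20 B=55 C=32 D=56 E=26] open={R2,R5}
Step 9: reserve R6 E 2 -> on_hand[A=20 B=55 C=38 D=56 E=31] avail[A=20 B=55 C=32 D=56 E=24] open={R2,R5,R6}
Step 10: commit R6 -> on_hand[A=20 B=55 C=38 D=56 E=29] avail[A=20 B=55 C=32 D=56 E=24] open={R2,R5}
Final available[A] = 20

Answer: 20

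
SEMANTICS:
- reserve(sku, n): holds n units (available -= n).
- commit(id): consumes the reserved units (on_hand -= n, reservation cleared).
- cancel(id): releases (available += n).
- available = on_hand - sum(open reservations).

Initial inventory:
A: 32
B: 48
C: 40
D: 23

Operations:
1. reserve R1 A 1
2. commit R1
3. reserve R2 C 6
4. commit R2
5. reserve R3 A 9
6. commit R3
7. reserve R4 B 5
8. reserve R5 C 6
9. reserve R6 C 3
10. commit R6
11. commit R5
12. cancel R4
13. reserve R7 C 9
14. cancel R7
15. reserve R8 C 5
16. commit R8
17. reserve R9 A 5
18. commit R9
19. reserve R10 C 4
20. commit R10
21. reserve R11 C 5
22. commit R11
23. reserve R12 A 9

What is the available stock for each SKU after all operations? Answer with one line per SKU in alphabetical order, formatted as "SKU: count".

Step 1: reserve R1 A 1 -> on_hand[A=32 B=48 C=40 D=23] avail[A=31 B=48 C=40 D=23] open={R1}
Step 2: commit R1 -> on_hand[A=31 B=48 C=40 D=23] avail[A=31 B=48 C=40 D=23] open={}
Step 3: reserve R2 C 6 -> on_hand[A=31 B=48 C=40 D=23] avail[A=31 B=48 C=34 D=23] open={R2}
Step 4: commit R2 -> on_hand[A=31 B=48 C=34 D=23] avail[A=31 B=48 C=34 D=23] open={}
Step 5: reserve R3 A 9 -> on_hand[A=31 B=48 C=34 D=23] avail[A=22 B=48 C=34 D=23] open={R3}
Step 6: commit R3 -> on_hand[A=22 B=48 C=34 D=23] avail[A=22 B=48 C=34 D=23] open={}
Step 7: reserve R4 B 5 -> on_hand[A=22 B=48 C=34 D=23] avail[A=22 B=43 C=34 D=23] open={R4}
Step 8: reserve R5 C 6 -> on_hand[A=22 B=48 C=34 D=23] avail[A=22 B=43 C=28 D=23] open={R4,R5}
Step 9: reserve R6 C 3 -> on_hand[A=22 B=48 C=34 D=23] avail[A=22 B=43 C=25 D=23] open={R4,R5,R6}
Step 10: commit R6 -> on_hand[A=22 B=48 C=31 D=23] avail[A=22 B=43 C=25 D=23] open={R4,R5}
Step 11: commit R5 -> on_hand[A=22 B=48 C=25 D=23] avail[A=22 B=43 C=25 D=23] open={R4}
Step 12: cancel R4 -> on_hand[A=22 B=48 C=25 D=23] avail[A=22 B=48 C=25 D=23] open={}
Step 13: reserve R7 C 9 -> on_hand[A=22 B=48 C=25 D=23] avail[A=22 B=48 C=16 D=23] open={R7}
Step 14: cancel R7 -> on_hand[A=22 B=48 C=25 D=23] avail[A=22 B=48 C=25 D=23] open={}
Step 15: reserve R8 C 5 -> on_hand[A=22 B=48 C=25 D=23] avail[A=22 B=48 C=20 D=23] open={R8}
Step 16: commit R8 -> on_hand[A=22 B=48 C=20 D=23] avail[A=22 B=48 C=20 D=23] open={}
Step 17: reserve R9 A 5 -> on_hand[A=22 B=48 C=20 D=23] avail[A=17 B=48 C=20 D=23] open={R9}
Step 18: commit R9 -> on_hand[A=17 B=48 C=20 D=23] avail[A=17 B=48 C=20 D=23] open={}
Step 19: reserve R10 C 4 -> on_hand[A=17 B=48 C=20 D=23] avail[A=17 B=48 C=16 D=23] open={R10}
Step 20: commit R10 -> on_hand[A=17 B=48 C=16 D=23] avail[A=17 B=48 C=16 D=23] open={}
Step 21: reserve R11 C 5 -> on_hand[A=17 B=48 C=16 D=23] avail[A=17 B=48 C=11 D=23] open={R11}
Step 22: commit R11 -> on_hand[A=17 B=48 C=11 D=23] avail[A=17 B=48 C=11 D=23] open={}
Step 23: reserve R12 A 9 -> on_hand[A=17 B=48 C=11 D=23] avail[A=8 B=48 C=11 D=23] open={R12}

Answer: A: 8
B: 48
C: 11
D: 23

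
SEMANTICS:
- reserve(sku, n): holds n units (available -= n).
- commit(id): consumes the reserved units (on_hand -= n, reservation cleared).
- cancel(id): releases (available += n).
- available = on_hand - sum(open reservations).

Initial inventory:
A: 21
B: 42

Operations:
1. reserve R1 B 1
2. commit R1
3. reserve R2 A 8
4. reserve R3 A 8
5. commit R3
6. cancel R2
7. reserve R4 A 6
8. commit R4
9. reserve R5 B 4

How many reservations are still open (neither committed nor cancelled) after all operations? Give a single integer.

Answer: 1

Derivation:
Step 1: reserve R1 B 1 -> on_hand[A=21 B=42] avail[A=21 B=41] open={R1}
Step 2: commit R1 -> on_hand[A=21 B=41] avail[A=21 B=41] open={}
Step 3: reserve R2 A 8 -> on_hand[A=21 B=41] avail[A=13 B=41] open={R2}
Step 4: reserve R3 A 8 -> on_hand[A=21 B=41] avail[A=5 B=41] open={R2,R3}
Step 5: commit R3 -> on_hand[A=13 B=41] avail[A=5 B=41] open={R2}
Step 6: cancel R2 -> on_hand[A=13 B=41] avail[A=13 B=41] open={}
Step 7: reserve R4 A 6 -> on_hand[A=13 B=41] avail[A=7 B=41] open={R4}
Step 8: commit R4 -> on_hand[A=7 B=41] avail[A=7 B=41] open={}
Step 9: reserve R5 B 4 -> on_hand[A=7 B=41] avail[A=7 B=37] open={R5}
Open reservations: ['R5'] -> 1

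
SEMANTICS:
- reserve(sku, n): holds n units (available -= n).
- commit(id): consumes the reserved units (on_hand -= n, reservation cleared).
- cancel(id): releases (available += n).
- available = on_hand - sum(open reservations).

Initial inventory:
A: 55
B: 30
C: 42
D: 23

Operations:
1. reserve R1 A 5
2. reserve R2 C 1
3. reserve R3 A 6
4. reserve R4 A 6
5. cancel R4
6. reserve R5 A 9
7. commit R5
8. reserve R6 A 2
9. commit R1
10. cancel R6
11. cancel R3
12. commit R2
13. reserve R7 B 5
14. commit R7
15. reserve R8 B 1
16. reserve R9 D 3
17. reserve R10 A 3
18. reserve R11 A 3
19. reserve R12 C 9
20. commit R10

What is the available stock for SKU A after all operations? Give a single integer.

Step 1: reserve R1 A 5 -> on_hand[A=55 B=30 C=42 D=23] avail[A=50 B=30 C=42 D=23] open={R1}
Step 2: reserve R2 C 1 -> on_hand[A=55 B=30 C=42 D=23] avail[A=50 B=30 C=41 D=23] open={R1,R2}
Step 3: reserve R3 A 6 -> on_hand[A=55 B=30 C=42 D=23] avail[A=44 B=30 C=41 D=23] open={R1,R2,R3}
Step 4: reserve R4 A 6 -> on_hand[A=55 B=30 C=42 D=23] avail[A=38 B=30 C=41 D=23] open={R1,R2,R3,R4}
Step 5: cancel R4 -> on_hand[A=55 B=30 C=42 D=23] avail[A=44 B=30 C=41 D=23] open={R1,R2,R3}
Step 6: reserve R5 A 9 -> on_hand[A=55 B=30 C=42 D=23] avail[A=35 B=30 C=41 D=23] open={R1,R2,R3,R5}
Step 7: commit R5 -> on_hand[A=46 B=30 C=42 D=23] avail[A=35 B=30 C=41 D=23] open={R1,R2,R3}
Step 8: reserve R6 A 2 -> on_hand[A=46 B=30 C=42 D=23] avail[A=33 B=30 C=41 D=23] open={R1,R2,R3,R6}
Step 9: commit R1 -> on_hand[A=41 B=30 C=42 D=23] avail[A=33 B=30 C=41 D=23] open={R2,R3,R6}
Step 10: cancel R6 -> on_hand[A=41 B=30 C=42 D=23] avail[A=35 B=30 C=41 D=23] open={R2,R3}
Step 11: cancel R3 -> on_hand[A=41 B=30 C=42 D=23] avail[A=41 B=30 C=41 D=23] open={R2}
Step 12: commit R2 -> on_hand[A=41 B=30 C=41 D=23] avail[A=41 B=30 C=41 D=23] open={}
Step 13: reserve R7 B 5 -> on_hand[A=41 B=30 C=41 D=23] avail[A=41 B=25 C=41 D=23] open={R7}
Step 14: commit R7 -> on_hand[A=41 B=25 C=41 D=23] avail[A=41 B=25 C=41 D=23] open={}
Step 15: reserve R8 B 1 -> on_hand[A=41 B=25 C=41 D=23] avail[A=41 B=24 C=41 D=23] open={R8}
Step 16: reserve R9 D 3 -> on_hand[A=41 B=25 C=41 D=23] avail[A=41 B=24 C=41 D=20] open={R8,R9}
Step 17: reserve R10 A 3 -> on_hand[A=41 B=25 C=41 D=23] avail[A=38 B=24 C=41 D=20] open={R10,R8,R9}
Step 18: reserve R11 A 3 -> on_hand[A=41 B=25 C=41 D=23] avail[A=35 B=24 C=41 D=20] open={R10,R11,R8,R9}
Step 19: reserve R12 C 9 -> on_hand[A=41 B=25 C=41 D=23] avail[A=35 B=24 C=32 D=20] open={R10,R11,R12,R8,R9}
Step 20: commit R10 -> on_hand[A=38 B=25 C=41 D=23] avail[A=35 B=24 C=32 D=20] open={R11,R12,R8,R9}
Final available[A] = 35

Answer: 35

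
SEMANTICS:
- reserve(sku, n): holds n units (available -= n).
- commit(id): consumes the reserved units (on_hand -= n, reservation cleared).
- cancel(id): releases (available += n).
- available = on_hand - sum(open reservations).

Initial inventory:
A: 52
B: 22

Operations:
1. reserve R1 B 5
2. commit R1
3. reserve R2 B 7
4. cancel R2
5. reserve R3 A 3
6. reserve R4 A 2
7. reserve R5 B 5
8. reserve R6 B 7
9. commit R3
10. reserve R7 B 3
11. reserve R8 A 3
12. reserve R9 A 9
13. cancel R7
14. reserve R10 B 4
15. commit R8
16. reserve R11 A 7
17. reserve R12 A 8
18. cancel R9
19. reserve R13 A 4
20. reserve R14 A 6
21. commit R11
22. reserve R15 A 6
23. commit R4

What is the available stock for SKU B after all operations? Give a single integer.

Answer: 1

Derivation:
Step 1: reserve R1 B 5 -> on_hand[A=52 B=22] avail[A=52 B=17] open={R1}
Step 2: commit R1 -> on_hand[A=52 B=17] avail[A=52 B=17] open={}
Step 3: reserve R2 B 7 -> on_hand[A=52 B=17] avail[A=52 B=10] open={R2}
Step 4: cancel R2 -> on_hand[A=52 B=17] avail[A=52 B=17] open={}
Step 5: reserve R3 A 3 -> on_hand[A=52 B=17] avail[A=49 B=17] open={R3}
Step 6: reserve R4 A 2 -> on_hand[A=52 B=17] avail[A=47 B=17] open={R3,R4}
Step 7: reserve R5 B 5 -> on_hand[A=52 B=17] avail[A=47 B=12] open={R3,R4,R5}
Step 8: reserve R6 B 7 -> on_hand[A=52 B=17] avail[A=47 B=5] open={R3,R4,R5,R6}
Step 9: commit R3 -> on_hand[A=49 B=17] avail[A=47 B=5] open={R4,R5,R6}
Step 10: reserve R7 B 3 -> on_hand[A=49 B=17] avail[A=47 B=2] open={R4,R5,R6,R7}
Step 11: reserve R8 A 3 -> on_hand[A=49 B=17] avail[A=44 B=2] open={R4,R5,R6,R7,R8}
Step 12: reserve R9 A 9 -> on_hand[A=49 B=17] avail[A=35 B=2] open={R4,R5,R6,R7,R8,R9}
Step 13: cancel R7 -> on_hand[A=49 B=17] avail[A=35 B=5] open={R4,R5,R6,R8,R9}
Step 14: reserve R10 B 4 -> on_hand[A=49 B=17] avail[A=35 B=1] open={R10,R4,R5,R6,R8,R9}
Step 15: commit R8 -> on_hand[A=46 B=17] avail[A=35 B=1] open={R10,R4,R5,R6,R9}
Step 16: reserve R11 A 7 -> on_hand[A=46 B=17] avail[A=28 B=1] open={R10,R11,R4,R5,R6,R9}
Step 17: reserve R12 A 8 -> on_hand[A=46 B=17] avail[A=20 B=1] open={R10,R11,R12,R4,R5,R6,R9}
Step 18: cancel R9 -> on_hand[A=46 B=17] avail[A=29 B=1] open={R10,R11,R12,R4,R5,R6}
Step 19: reserve R13 A 4 -> on_hand[A=46 B=17] avail[A=25 B=1] open={R10,R11,R12,R13,R4,R5,R6}
Step 20: reserve R14 A 6 -> on_hand[A=46 B=17] avail[A=19 B=1] open={R10,R11,R12,R13,R14,R4,R5,R6}
Step 21: commit R11 -> on_hand[A=39 B=17] avail[A=19 B=1] open={R10,R12,R13,R14,R4,R5,R6}
Step 22: reserve R15 A 6 -> on_hand[A=39 B=17] avail[A=13 B=1] open={R10,R12,R13,R14,R15,R4,R5,R6}
Step 23: commit R4 -> on_hand[A=37 B=17] avail[A=13 B=1] open={R10,R12,R13,R14,R15,R5,R6}
Final available[B] = 1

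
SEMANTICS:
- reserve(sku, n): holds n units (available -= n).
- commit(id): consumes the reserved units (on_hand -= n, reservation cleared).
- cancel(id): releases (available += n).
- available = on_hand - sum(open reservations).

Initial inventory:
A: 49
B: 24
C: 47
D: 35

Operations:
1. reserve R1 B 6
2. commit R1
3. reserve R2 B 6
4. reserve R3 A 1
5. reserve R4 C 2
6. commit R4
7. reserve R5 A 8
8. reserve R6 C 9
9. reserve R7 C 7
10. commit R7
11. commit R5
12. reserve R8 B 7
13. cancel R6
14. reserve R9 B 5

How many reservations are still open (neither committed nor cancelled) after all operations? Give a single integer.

Answer: 4

Derivation:
Step 1: reserve R1 B 6 -> on_hand[A=49 B=24 C=47 D=35] avail[A=49 B=18 C=47 D=35] open={R1}
Step 2: commit R1 -> on_hand[A=49 B=18 C=47 D=35] avail[A=49 B=18 C=47 D=35] open={}
Step 3: reserve R2 B 6 -> on_hand[A=49 B=18 C=47 D=35] avail[A=49 B=12 C=47 D=35] open={R2}
Step 4: reserve R3 A 1 -> on_hand[A=49 B=18 C=47 D=35] avail[A=48 B=12 C=47 D=35] open={R2,R3}
Step 5: reserve R4 C 2 -> on_hand[A=49 B=18 C=47 D=35] avail[A=48 B=12 C=45 D=35] open={R2,R3,R4}
Step 6: commit R4 -> on_hand[A=49 B=18 C=45 D=35] avail[A=48 B=12 C=45 D=35] open={R2,R3}
Step 7: reserve R5 A 8 -> on_hand[A=49 B=18 C=45 D=35] avail[A=40 B=12 C=45 D=35] open={R2,R3,R5}
Step 8: reserve R6 C 9 -> on_hand[A=49 B=18 C=45 D=35] avail[A=40 B=12 C=36 D=35] open={R2,R3,R5,R6}
Step 9: reserve R7 C 7 -> on_hand[A=49 B=18 C=45 D=35] avail[A=40 B=12 C=29 D=35] open={R2,R3,R5,R6,R7}
Step 10: commit R7 -> on_hand[A=49 B=18 C=38 D=35] avail[A=40 B=12 C=29 D=35] open={R2,R3,R5,R6}
Step 11: commit R5 -> on_hand[A=41 B=18 C=38 D=35] avail[A=40 B=12 C=29 D=35] open={R2,R3,R6}
Step 12: reserve R8 B 7 -> on_hand[A=41 B=18 C=38 D=35] avail[A=40 B=5 C=29 D=35] open={R2,R3,R6,R8}
Step 13: cancel R6 -> on_hand[A=41 B=18 C=38 D=35] avail[A=40 B=5 C=38 D=35] open={R2,R3,R8}
Step 14: reserve R9 B 5 -> on_hand[A=41 B=18 C=38 D=35] avail[A=40 B=0 C=38 D=35] open={R2,R3,R8,R9}
Open reservations: ['R2', 'R3', 'R8', 'R9'] -> 4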